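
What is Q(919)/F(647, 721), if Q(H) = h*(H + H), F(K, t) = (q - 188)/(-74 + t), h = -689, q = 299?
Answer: -819349154/111 ≈ -7.3815e+6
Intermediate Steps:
F(K, t) = 111/(-74 + t) (F(K, t) = (299 - 188)/(-74 + t) = 111/(-74 + t))
Q(H) = -1378*H (Q(H) = -689*(H + H) = -1378*H)
Q(919)/F(647, 721) = (-1378*919)/((111/(-74 + 721))) = -1266382/(111/647) = -1266382/(111*(1/647)) = -1266382/111/647 = -1266382*647/111 = -819349154/111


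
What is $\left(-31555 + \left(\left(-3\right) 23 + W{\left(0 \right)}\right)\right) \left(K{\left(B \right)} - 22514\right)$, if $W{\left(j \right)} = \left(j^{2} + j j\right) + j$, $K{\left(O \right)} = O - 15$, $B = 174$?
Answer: $706954520$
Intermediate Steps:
$K{\left(O \right)} = -15 + O$
$W{\left(j \right)} = j + 2 j^{2}$ ($W{\left(j \right)} = \left(j^{2} + j^{2}\right) + j = 2 j^{2} + j = j + 2 j^{2}$)
$\left(-31555 + \left(\left(-3\right) 23 + W{\left(0 \right)}\right)\right) \left(K{\left(B \right)} - 22514\right) = \left(-31555 - \left(69 + 0 \left(1 + 2 \cdot 0\right)\right)\right) \left(\left(-15 + 174\right) - 22514\right) = \left(-31555 - \left(69 + 0 \left(1 + 0\right)\right)\right) \left(159 - 22514\right) = \left(-31555 + \left(-69 + 0 \cdot 1\right)\right) \left(-22355\right) = \left(-31555 + \left(-69 + 0\right)\right) \left(-22355\right) = \left(-31555 - 69\right) \left(-22355\right) = \left(-31624\right) \left(-22355\right) = 706954520$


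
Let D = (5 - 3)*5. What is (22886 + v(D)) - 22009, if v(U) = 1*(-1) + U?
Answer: 886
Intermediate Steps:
D = 10 (D = 2*5 = 10)
v(U) = -1 + U
(22886 + v(D)) - 22009 = (22886 + (-1 + 10)) - 22009 = (22886 + 9) - 22009 = 22895 - 22009 = 886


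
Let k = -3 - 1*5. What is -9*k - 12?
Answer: 60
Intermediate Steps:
k = -8 (k = -3 - 5 = -8)
-9*k - 12 = -9*(-8) - 12 = 72 - 12 = 60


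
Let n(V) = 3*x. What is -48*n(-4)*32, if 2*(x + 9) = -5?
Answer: 52992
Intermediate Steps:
x = -23/2 (x = -9 + (½)*(-5) = -9 - 5/2 = -23/2 ≈ -11.500)
n(V) = -69/2 (n(V) = 3*(-23/2) = -69/2)
-48*n(-4)*32 = -48*(-69/2)*32 = 1656*32 = 52992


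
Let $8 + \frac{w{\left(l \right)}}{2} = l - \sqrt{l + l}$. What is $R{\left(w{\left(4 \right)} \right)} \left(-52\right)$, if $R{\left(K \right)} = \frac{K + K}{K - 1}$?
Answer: $- \frac{4160}{49} - \frac{416 \sqrt{2}}{49} \approx -96.904$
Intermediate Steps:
$w{\left(l \right)} = -16 + 2 l - 2 \sqrt{2} \sqrt{l}$ ($w{\left(l \right)} = -16 + 2 \left(l - \sqrt{l + l}\right) = -16 + 2 \left(l - \sqrt{2 l}\right) = -16 + 2 \left(l - \sqrt{2} \sqrt{l}\right) = -16 - \left(- 2 l + 2 \sqrt{2} \sqrt{l}\right) = -16 + 2 l - 2 \sqrt{2} \sqrt{l}$)
$R{\left(K \right)} = \frac{2 K}{-1 + K}$
$R{\left(w{\left(4 \right)} \right)} \left(-52\right) = \frac{2 \left(-16 + 2 \cdot 4 - 2 \sqrt{2} \sqrt{4}\right)}{-1 - \left(8 + 2 \sqrt{2} \sqrt{4}\right)} \left(-52\right) = \frac{2 \left(-16 + 8 - 2 \sqrt{2} \cdot 2\right)}{-1 - \left(8 + 2 \sqrt{2} \cdot 2\right)} \left(-52\right) = \frac{2 \left(-16 + 8 - 4 \sqrt{2}\right)}{-1 - \left(8 + 4 \sqrt{2}\right)} \left(-52\right) = \frac{2 \left(-8 - 4 \sqrt{2}\right)}{-1 - \left(8 + 4 \sqrt{2}\right)} \left(-52\right) = \frac{2 \left(-8 - 4 \sqrt{2}\right)}{-9 - 4 \sqrt{2}} \left(-52\right) = - \frac{104 \left(-8 - 4 \sqrt{2}\right)}{-9 - 4 \sqrt{2}}$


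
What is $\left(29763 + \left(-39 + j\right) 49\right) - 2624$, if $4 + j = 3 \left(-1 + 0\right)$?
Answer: $24885$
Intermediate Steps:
$j = -7$ ($j = -4 + 3 \left(-1 + 0\right) = -4 + 3 \left(-1\right) = -4 - 3 = -7$)
$\left(29763 + \left(-39 + j\right) 49\right) - 2624 = \left(29763 + \left(-39 - 7\right) 49\right) - 2624 = \left(29763 - 2254\right) - 2624 = 27509 - 2624 = 24885$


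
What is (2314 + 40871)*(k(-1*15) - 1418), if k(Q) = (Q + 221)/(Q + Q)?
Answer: -61532867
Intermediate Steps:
k(Q) = (221 + Q)/(2*Q) (k(Q) = (221 + Q)/((2*Q)) = (221 + Q)*(1/(2*Q)) = (221 + Q)/(2*Q))
(2314 + 40871)*(k(-1*15) - 1418) = (2314 + 40871)*((221 - 1*15)/(2*((-1*15))) - 1418) = 43185*((½)*(221 - 15)/(-15) - 1418) = 43185*((½)*(-1/15)*206 - 1418) = 43185*(-103/15 - 1418) = 43185*(-21373/15) = -61532867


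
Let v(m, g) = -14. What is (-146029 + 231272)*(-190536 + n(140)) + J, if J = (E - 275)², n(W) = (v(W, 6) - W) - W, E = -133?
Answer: -16266755226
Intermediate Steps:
n(W) = -14 - 2*W (n(W) = (-14 - W) - W = -14 - 2*W)
J = 166464 (J = (-133 - 275)² = (-408)² = 166464)
(-146029 + 231272)*(-190536 + n(140)) + J = (-146029 + 231272)*(-190536 + (-14 - 2*140)) + 166464 = 85243*(-190536 + (-14 - 280)) + 166464 = 85243*(-190536 - 294) + 166464 = 85243*(-190830) + 166464 = -16266921690 + 166464 = -16266755226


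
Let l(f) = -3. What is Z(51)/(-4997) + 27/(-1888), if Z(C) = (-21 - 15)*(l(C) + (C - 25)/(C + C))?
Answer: -5465463/160383712 ≈ -0.034077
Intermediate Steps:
Z(C) = 108 - 18*(-25 + C)/C (Z(C) = (-21 - 15)*(-3 + (C - 25)/(C + C)) = -36*(-3 + (-25 + C)/((2*C))) = -36*(-3 + (-25 + C)*(1/(2*C))) = -36*(-3 + (-25 + C)/(2*C)) = 108 - 18*(-25 + C)/C)
Z(51)/(-4997) + 27/(-1888) = (90 + 450/51)/(-4997) + 27/(-1888) = (90 + 450*(1/51))*(-1/4997) + 27*(-1/1888) = (90 + 150/17)*(-1/4997) - 27/1888 = (1680/17)*(-1/4997) - 27/1888 = -1680/84949 - 27/1888 = -5465463/160383712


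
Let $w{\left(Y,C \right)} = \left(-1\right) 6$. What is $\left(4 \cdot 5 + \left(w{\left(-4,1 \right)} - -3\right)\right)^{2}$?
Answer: $289$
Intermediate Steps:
$w{\left(Y,C \right)} = -6$
$\left(4 \cdot 5 + \left(w{\left(-4,1 \right)} - -3\right)\right)^{2} = \left(4 \cdot 5 - 3\right)^{2} = \left(20 + \left(-6 + 3\right)\right)^{2} = \left(20 - 3\right)^{2} = 17^{2} = 289$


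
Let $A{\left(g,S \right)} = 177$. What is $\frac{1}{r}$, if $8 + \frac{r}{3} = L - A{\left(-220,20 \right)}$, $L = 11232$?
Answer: $\frac{1}{33141} \approx 3.0174 \cdot 10^{-5}$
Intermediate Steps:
$r = 33141$ ($r = -24 + 3 \left(11232 - 177\right) = -24 + 3 \cdot 11055 = -24 + 33165 = 33141$)
$\frac{1}{r} = \frac{1}{33141}$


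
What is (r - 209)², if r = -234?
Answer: 196249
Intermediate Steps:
(r - 209)² = (-234 - 209)² = (-443)² = 196249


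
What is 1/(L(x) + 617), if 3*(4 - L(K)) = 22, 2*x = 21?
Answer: 3/1841 ≈ 0.0016296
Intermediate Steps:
x = 21/2 (x = (½)*21 = 21/2 ≈ 10.500)
L(K) = -10/3 (L(K) = 4 - ⅓*22 = 4 - 22/3 = -10/3)
1/(L(x) + 617) = 1/(-10/3 + 617) = 1/(1841/3) = 3/1841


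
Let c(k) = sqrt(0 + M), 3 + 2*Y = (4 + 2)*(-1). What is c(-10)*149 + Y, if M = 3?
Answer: -9/2 + 149*sqrt(3) ≈ 253.58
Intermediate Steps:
Y = -9/2 (Y = -3/2 + ((4 + 2)*(-1))/2 = -3/2 + (6*(-1))/2 = -3/2 + (1/2)*(-6) = -3/2 - 3 = -9/2 ≈ -4.5000)
c(k) = sqrt(3) (c(k) = sqrt(0 + 3) = sqrt(3))
c(-10)*149 + Y = sqrt(3)*149 - 9/2 = 149*sqrt(3) - 9/2 = -9/2 + 149*sqrt(3)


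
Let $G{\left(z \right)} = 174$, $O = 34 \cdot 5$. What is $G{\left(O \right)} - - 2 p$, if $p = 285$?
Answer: $744$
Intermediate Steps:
$O = 170$
$G{\left(O \right)} - - 2 p = 174 - \left(-2\right) 285 = 174 - -570 = 174 + 570 = 744$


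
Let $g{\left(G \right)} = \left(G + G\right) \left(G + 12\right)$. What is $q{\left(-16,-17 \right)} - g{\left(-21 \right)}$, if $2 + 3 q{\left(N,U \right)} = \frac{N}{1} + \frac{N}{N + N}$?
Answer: $- \frac{2303}{6} \approx -383.83$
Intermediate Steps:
$q{\left(N,U \right)} = - \frac{1}{2} + \frac{N}{3}$ ($q{\left(N,U \right)} = - \frac{2}{3} + \frac{\frac{N}{1} + \frac{N}{N + N}}{3} = - \frac{2}{3} + \frac{N 1 + \frac{N}{2 N}}{3} = - \frac{2}{3} + \frac{N + N \frac{1}{2 N}}{3} = - \frac{2}{3} + \frac{N + \frac{1}{2}}{3} = - \frac{2}{3} + \frac{\frac{1}{2} + N}{3} = - \frac{2}{3} + \left(\frac{1}{6} + \frac{N}{3}\right) = - \frac{1}{2} + \frac{N}{3}$)
$g{\left(G \right)} = 2 G \left(12 + G\right)$
$q{\left(-16,-17 \right)} - g{\left(-21 \right)} = \left(- \frac{1}{2} + \frac{1}{3} \left(-16\right)\right) - 2 \left(-21\right) \left(12 - 21\right) = \left(- \frac{1}{2} - \frac{16}{3}\right) - 2 \left(-21\right) \left(-9\right) = - \frac{35}{6} - 378 = - \frac{2303}{6}$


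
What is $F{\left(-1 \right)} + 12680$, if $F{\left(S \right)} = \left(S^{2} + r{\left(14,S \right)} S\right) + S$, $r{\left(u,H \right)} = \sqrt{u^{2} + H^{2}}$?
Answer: $12680 - \sqrt{197} \approx 12666.0$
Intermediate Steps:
$r{\left(u,H \right)} = \sqrt{H^{2} + u^{2}}$
$F{\left(S \right)} = S + S^{2} + S \sqrt{196 + S^{2}}$ ($F{\left(S \right)} = \left(S^{2} + \sqrt{S^{2} + 14^{2}} S\right) + S = \left(S^{2} + \sqrt{S^{2} + 196} S\right) + S = \left(S^{2} + \sqrt{196 + S^{2}} S\right) + S = \left(S^{2} + S \sqrt{196 + S^{2}}\right) + S = S + S^{2} + S \sqrt{196 + S^{2}}$)
$F{\left(-1 \right)} + 12680 = - (1 - 1 + \sqrt{196 + \left(-1\right)^{2}}) + 12680 = - (1 - 1 + \sqrt{196 + 1}) + 12680 = - (1 - 1 + \sqrt{197}) + 12680 = - \sqrt{197} + 12680 = 12680 - \sqrt{197}$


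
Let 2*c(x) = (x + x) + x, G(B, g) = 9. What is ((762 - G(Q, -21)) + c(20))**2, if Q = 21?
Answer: 613089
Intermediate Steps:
c(x) = 3*x/2 (c(x) = ((x + x) + x)/2 = (2*x + x)/2 = (3*x)/2 = 3*x/2)
((762 - G(Q, -21)) + c(20))**2 = ((762 - 1*9) + (3/2)*20)**2 = ((762 - 9) + 30)**2 = (753 + 30)**2 = 783**2 = 613089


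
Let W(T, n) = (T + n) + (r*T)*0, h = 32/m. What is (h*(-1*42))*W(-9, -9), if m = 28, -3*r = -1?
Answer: 864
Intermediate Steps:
r = 1/3 (r = -1/3*(-1) = 1/3 ≈ 0.33333)
h = 8/7 (h = 32/28 = 32*(1/28) = 8/7 ≈ 1.1429)
W(T, n) = T + n (W(T, n) = (T + n) + (T/3)*0 = (T + n) + 0 = T + n)
(h*(-1*42))*W(-9, -9) = (8*(-1*42)/7)*(-9 - 9) = ((8/7)*(-42))*(-18) = -48*(-18) = 864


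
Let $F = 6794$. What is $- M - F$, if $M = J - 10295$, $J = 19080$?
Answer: $-15579$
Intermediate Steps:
$M = 8785$ ($M = 19080 - 10295 = 8785$)
$- M - F = \left(-1\right) 8785 - 6794 = -8785 - 6794 = -15579$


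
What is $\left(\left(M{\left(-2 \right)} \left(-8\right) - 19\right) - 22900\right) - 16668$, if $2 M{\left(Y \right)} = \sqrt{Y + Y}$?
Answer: $-39587 - 8 i \approx -39587.0 - 8.0 i$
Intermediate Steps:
$M{\left(Y \right)} = \frac{\sqrt{2} \sqrt{Y}}{2}$ ($M{\left(Y \right)} = \frac{\sqrt{Y + Y}}{2} = \frac{\sqrt{2 Y}}{2} = \frac{\sqrt{2} \sqrt{Y}}{2}$)
$\left(\left(M{\left(-2 \right)} \left(-8\right) - 19\right) - 22900\right) - 16668 = \left(\left(\frac{\sqrt{2} \sqrt{-2}}{2} \left(-8\right) - 19\right) - 22900\right) - 16668 = \left(\left(\frac{\sqrt{2} i \sqrt{2}}{2} \left(-8\right) - 19\right) - 22900\right) - 16668 = \left(\left(i \left(-8\right) - 19\right) - 22900\right) - 16668 = \left(\left(- 8 i - 19\right) - 22900\right) - 16668 = \left(\left(-19 - 8 i\right) - 22900\right) - 16668 = \left(-22919 - 8 i\right) - 16668 = -39587 - 8 i$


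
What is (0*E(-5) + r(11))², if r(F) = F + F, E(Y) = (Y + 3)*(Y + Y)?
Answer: 484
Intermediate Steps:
E(Y) = 2*Y*(3 + Y) (E(Y) = (3 + Y)*(2*Y) = 2*Y*(3 + Y))
r(F) = 2*F
(0*E(-5) + r(11))² = (0*(2*(-5)*(3 - 5)) + 2*11)² = (0*(2*(-5)*(-2)) + 22)² = (0*20 + 22)² = (0 + 22)² = 22² = 484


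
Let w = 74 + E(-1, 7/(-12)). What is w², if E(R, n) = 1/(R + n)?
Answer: 1943236/361 ≈ 5382.9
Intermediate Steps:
w = 1394/19 (w = 74 + 1/(-1 + 7/(-12)) = 74 + 1/(-1 + 7*(-1/12)) = 74 + 1/(-1 - 7/12) = 74 + 1/(-19/12) = 74 - 12/19 = 1394/19 ≈ 73.368)
w² = (1394/19)² = 1943236/361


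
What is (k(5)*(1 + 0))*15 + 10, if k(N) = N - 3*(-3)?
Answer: 220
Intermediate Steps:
k(N) = 9 + N (k(N) = N + 9 = 9 + N)
(k(5)*(1 + 0))*15 + 10 = ((9 + 5)*(1 + 0))*15 + 10 = (14*1)*15 + 10 = 14*15 + 10 = 210 + 10 = 220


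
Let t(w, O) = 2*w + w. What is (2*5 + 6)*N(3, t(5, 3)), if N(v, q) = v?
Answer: 48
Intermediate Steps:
t(w, O) = 3*w
(2*5 + 6)*N(3, t(5, 3)) = (2*5 + 6)*3 = (10 + 6)*3 = 16*3 = 48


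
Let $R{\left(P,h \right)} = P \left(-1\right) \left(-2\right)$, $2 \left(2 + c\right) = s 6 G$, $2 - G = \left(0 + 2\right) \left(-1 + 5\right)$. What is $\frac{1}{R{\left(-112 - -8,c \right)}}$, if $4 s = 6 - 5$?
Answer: $- \frac{1}{208} \approx -0.0048077$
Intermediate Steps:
$G = -6$ ($G = 2 - \left(0 + 2\right) \left(-1 + 5\right) = 2 - 2 \cdot 4 = 2 - 8 = -6$)
$s = \frac{1}{4}$ ($s = \frac{6 - 5}{4} = \frac{1}{4} \cdot 1 = \frac{1}{4} \approx 0.25$)
$c = - \frac{13}{2}$ ($c = -2 + \frac{\frac{1}{4} \cdot 6 \left(-6\right)}{2} = -2 + \frac{\frac{3}{2} \left(-6\right)}{2} = -2 + \frac{1}{2} \left(-9\right) = -2 - \frac{9}{2} = - \frac{13}{2} \approx -6.5$)
$R{\left(P,h \right)} = 2 P$ ($R{\left(P,h \right)} = - P \left(-2\right) = 2 P$)
$\frac{1}{R{\left(-112 - -8,c \right)}} = \frac{1}{2 \left(-112 - -8\right)} = \frac{1}{2 \left(-112 + 8\right)} = \frac{1}{2 \left(-104\right)} = \frac{1}{-208} = - \frac{1}{208}$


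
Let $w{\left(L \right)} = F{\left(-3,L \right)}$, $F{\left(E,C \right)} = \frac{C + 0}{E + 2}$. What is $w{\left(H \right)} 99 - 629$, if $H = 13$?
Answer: $-1916$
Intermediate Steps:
$F{\left(E,C \right)} = \frac{C}{2 + E}$
$w{\left(L \right)} = - L$ ($w{\left(L \right)} = \frac{L}{2 - 3} = \frac{L}{-1} = L \left(-1\right) = - L$)
$w{\left(H \right)} 99 - 629 = \left(-1\right) 13 \cdot 99 - 629 = \left(-13\right) 99 - 629 = -1287 - 629 = -1916$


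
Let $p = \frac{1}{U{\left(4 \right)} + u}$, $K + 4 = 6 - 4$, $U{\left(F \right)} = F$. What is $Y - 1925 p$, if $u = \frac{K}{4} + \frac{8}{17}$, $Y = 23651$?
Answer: $\frac{625487}{27} \approx 23166.0$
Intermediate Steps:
$K = -2$ ($K = -4 + \left(6 - 4\right) = -4 + 2 = -2$)
$u = - \frac{1}{34}$ ($u = - \frac{2}{4} + \frac{8}{17} = \left(-2\right) \frac{1}{4} + 8 \cdot \frac{1}{17} = - \frac{1}{2} + \frac{8}{17} = - \frac{1}{34} \approx -0.029412$)
$p = \frac{34}{135}$ ($p = \frac{1}{4 - \frac{1}{34}} = \frac{1}{\frac{135}{34}} = \frac{34}{135} \approx 0.25185$)
$Y - 1925 p = 23651 - 1925 \cdot \frac{34}{135} = 23651 - \frac{13090}{27} = \frac{625487}{27}$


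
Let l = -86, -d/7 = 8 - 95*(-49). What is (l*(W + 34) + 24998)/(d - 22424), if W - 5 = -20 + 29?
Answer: -4174/11013 ≈ -0.37901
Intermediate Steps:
W = 14 (W = 5 + (-20 + 29) = 5 + 9 = 14)
d = -32641 (d = -7*(8 - 95*(-49)) = -7*(8 + 4655) = -7*4663 = -32641)
(l*(W + 34) + 24998)/(d - 22424) = (-86*(14 + 34) + 24998)/(-32641 - 22424) = (-86*48 + 24998)/(-55065) = (-4128 + 24998)*(-1/55065) = 20870*(-1/55065) = -4174/11013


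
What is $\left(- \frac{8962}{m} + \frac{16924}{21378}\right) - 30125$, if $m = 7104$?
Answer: $- \frac{127087066265}{4218592} \approx -30125.0$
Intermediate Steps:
$\left(- \frac{8962}{m} + \frac{16924}{21378}\right) - 30125 = \left(- \frac{8962}{7104} + \frac{16924}{21378}\right) - 30125 = \left(\left(-8962\right) \frac{1}{7104} + 16924 \cdot \frac{1}{21378}\right) - 30125 = \left(- \frac{4481}{3552} + \frac{8462}{10689}\right) - 30125 = - \frac{1982265}{4218592} - 30125 = - \frac{127087066265}{4218592}$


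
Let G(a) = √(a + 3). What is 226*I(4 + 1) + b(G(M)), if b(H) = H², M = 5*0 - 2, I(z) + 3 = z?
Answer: 453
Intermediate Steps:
I(z) = -3 + z
M = -2 (M = 0 - 2 = -2)
G(a) = √(3 + a)
226*I(4 + 1) + b(G(M)) = 226*(-3 + (4 + 1)) + (√(3 - 2))² = 226*(-3 + 5) + (√1)² = 226*2 + 1² = 452 + 1 = 453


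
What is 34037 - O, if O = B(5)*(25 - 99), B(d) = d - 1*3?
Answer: 34185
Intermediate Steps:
B(d) = -3 + d (B(d) = d - 3 = -3 + d)
O = -148 (O = (-3 + 5)*(25 - 99) = 2*(-74) = -148)
34037 - O = 34037 - 1*(-148) = 34037 + 148 = 34185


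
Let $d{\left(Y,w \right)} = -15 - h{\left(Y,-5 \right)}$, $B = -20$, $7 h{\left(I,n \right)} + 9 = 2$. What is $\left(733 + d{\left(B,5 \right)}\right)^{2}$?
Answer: $516961$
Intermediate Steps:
$h{\left(I,n \right)} = -1$ ($h{\left(I,n \right)} = - \frac{9}{7} + \frac{1}{7} \cdot 2 = - \frac{9}{7} + \frac{2}{7} = -1$)
$d{\left(Y,w \right)} = -14$ ($d{\left(Y,w \right)} = -15 - -1 = -15 + 1 = -14$)
$\left(733 + d{\left(B,5 \right)}\right)^{2} = \left(733 - 14\right)^{2} = 719^{2} = 516961$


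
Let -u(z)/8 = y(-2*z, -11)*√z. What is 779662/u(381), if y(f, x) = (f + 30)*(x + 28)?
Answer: 389831*√381/18964656 ≈ 0.40123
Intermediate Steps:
y(f, x) = (28 + x)*(30 + f) (y(f, x) = (30 + f)*(28 + x) = (28 + x)*(30 + f))
u(z) = -8*√z*(510 - 34*z) (u(z) = -8*(840 + 28*(-2*z) + 30*(-11) - 2*z*(-11))*√z = -8*(840 - 56*z - 330 + 22*z)*√z = -8*(510 - 34*z)*√z = -8*√z*(510 - 34*z))
779662/u(381) = 779662/((272*√381*(-15 + 381))) = 779662/((272*√381*366)) = 779662/((99552*√381)) = 779662*(√381/37929312) = 389831*√381/18964656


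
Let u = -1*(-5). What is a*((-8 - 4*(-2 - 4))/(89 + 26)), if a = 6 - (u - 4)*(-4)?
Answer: 32/23 ≈ 1.3913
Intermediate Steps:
u = 5
a = 10 (a = 6 - (5 - 4)*(-4) = 6 - (-4) = 6 - 1*(-4) = 6 + 4 = 10)
a*((-8 - 4*(-2 - 4))/(89 + 26)) = 10*((-8 - 4*(-2 - 4))/(89 + 26)) = 10*((-8 - 4*(-6))/115) = 10*((-8 + 24)*(1/115)) = 10*(16*(1/115)) = 10*(16/115) = 32/23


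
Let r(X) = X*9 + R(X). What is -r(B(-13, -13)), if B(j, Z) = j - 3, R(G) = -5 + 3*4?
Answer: 137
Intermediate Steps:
R(G) = 7 (R(G) = -5 + 12 = 7)
B(j, Z) = -3 + j
r(X) = 7 + 9*X (r(X) = X*9 + 7 = 9*X + 7 = 7 + 9*X)
-r(B(-13, -13)) = -(7 + 9*(-3 - 13)) = -(7 + 9*(-16)) = -(7 - 144) = -1*(-137) = 137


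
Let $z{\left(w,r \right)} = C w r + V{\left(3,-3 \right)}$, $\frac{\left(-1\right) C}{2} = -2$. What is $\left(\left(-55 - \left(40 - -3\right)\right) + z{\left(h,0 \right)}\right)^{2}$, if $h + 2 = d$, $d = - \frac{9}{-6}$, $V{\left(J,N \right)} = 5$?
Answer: $8649$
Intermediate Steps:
$C = 4$ ($C = \left(-2\right) \left(-2\right) = 4$)
$d = \frac{3}{2}$ ($d = \left(-9\right) \left(- \frac{1}{6}\right) = \frac{3}{2} \approx 1.5$)
$h = - \frac{1}{2}$ ($h = -2 + \frac{3}{2} = - \frac{1}{2} \approx -0.5$)
$z{\left(w,r \right)} = 5 + 4 r w$ ($z{\left(w,r \right)} = 4 w r + 5 = 4 r w + 5 = 5 + 4 r w$)
$\left(\left(-55 - \left(40 - -3\right)\right) + z{\left(h,0 \right)}\right)^{2} = \left(\left(-55 - \left(40 - -3\right)\right) + \left(5 + 4 \cdot 0 \left(- \frac{1}{2}\right)\right)\right)^{2} = \left(\left(-55 - \left(40 + 3\right)\right) + \left(5 + 0\right)\right)^{2} = \left(\left(-55 - 43\right) + 5\right)^{2} = \left(-98 + 5\right)^{2} = \left(-93\right)^{2} = 8649$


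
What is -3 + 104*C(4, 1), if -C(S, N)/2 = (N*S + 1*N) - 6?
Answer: 205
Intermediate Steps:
C(S, N) = 12 - 2*N - 2*N*S (C(S, N) = -2*((N*S + 1*N) - 6) = -2*((N*S + N) - 6) = -2*((N + N*S) - 6) = -2*(-6 + N + N*S) = 12 - 2*N - 2*N*S)
-3 + 104*C(4, 1) = -3 + 104*(12 - 2*1 - 2*1*4) = -3 + 104*(12 - 2 - 8) = -3 + 104*2 = -3 + 208 = 205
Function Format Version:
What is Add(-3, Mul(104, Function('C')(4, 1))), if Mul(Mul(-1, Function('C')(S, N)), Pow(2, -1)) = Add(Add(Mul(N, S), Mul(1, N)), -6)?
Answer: 205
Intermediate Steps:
Function('C')(S, N) = Add(12, Mul(-2, N), Mul(-2, N, S)) (Function('C')(S, N) = Mul(-2, Add(Add(Mul(N, S), Mul(1, N)), -6)) = Mul(-2, Add(Add(Mul(N, S), N), -6)) = Mul(-2, Add(Add(N, Mul(N, S)), -6)) = Mul(-2, Add(-6, N, Mul(N, S))) = Add(12, Mul(-2, N), Mul(-2, N, S)))
Add(-3, Mul(104, Function('C')(4, 1))) = Add(-3, Mul(104, Add(12, Mul(-2, 1), Mul(-2, 1, 4)))) = Add(-3, Mul(104, Add(12, -2, -8))) = Add(-3, Mul(104, 2)) = Add(-3, 208) = 205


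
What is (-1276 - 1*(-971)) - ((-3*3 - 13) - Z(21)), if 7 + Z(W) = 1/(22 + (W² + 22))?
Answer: -140649/485 ≈ -290.00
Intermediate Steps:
Z(W) = -7 + 1/(44 + W²) (Z(W) = -7 + 1/(22 + (W² + 22)) = -7 + 1/(22 + (22 + W²)) = -7 + 1/(44 + W²))
(-1276 - 1*(-971)) - ((-3*3 - 13) - Z(21)) = (-1276 - 1*(-971)) - ((-3*3 - 13) - (-307 - 7*21²)/(44 + 21²)) = (-1276 + 971) - ((-9 - 13) - (-307 - 7*441)/(44 + 441)) = -305 - (-22 - (-307 - 3087)/485) = -305 - (-22 - (-3394)/485) = -305 - (-22 - 1*(-3394/485)) = -305 - (-22 + 3394/485) = -305 - 1*(-7276/485) = -305 + 7276/485 = -140649/485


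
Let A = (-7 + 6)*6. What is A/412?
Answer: -3/206 ≈ -0.014563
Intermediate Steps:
A = -6 (A = -1*6 = -6)
A/412 = -6/412 = -6*1/412 = -3/206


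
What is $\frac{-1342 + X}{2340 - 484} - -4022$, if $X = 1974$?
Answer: $\frac{933183}{232} \approx 4022.3$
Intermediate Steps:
$\frac{-1342 + X}{2340 - 484} - -4022 = \frac{-1342 + 1974}{2340 - 484} - -4022 = \frac{632}{1856} + 4022 = 632 \cdot \frac{1}{1856} + 4022 = \frac{79}{232} + 4022 = \frac{933183}{232}$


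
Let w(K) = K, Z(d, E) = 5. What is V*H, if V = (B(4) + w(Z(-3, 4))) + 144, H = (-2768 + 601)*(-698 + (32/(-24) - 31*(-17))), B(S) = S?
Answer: 57137289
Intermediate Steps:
H = 1120339/3 (H = -2167*(-698 + (32*(-1/24) + 527)) = -2167*(-698 + (-4/3 + 527)) = -2167*(-698 + 1577/3) = -2167*(-517/3) = 1120339/3 ≈ 3.7345e+5)
V = 153 (V = (4 + 5) + 144 = 9 + 144 = 153)
V*H = 153*(1120339/3) = 57137289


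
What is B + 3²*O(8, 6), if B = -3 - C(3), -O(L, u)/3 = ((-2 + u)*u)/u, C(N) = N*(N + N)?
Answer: -129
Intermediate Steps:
C(N) = 2*N² (C(N) = N*(2*N) = 2*N²)
O(L, u) = 6 - 3*u (O(L, u) = -3*(-2 + u)*u/u = -3*u*(-2 + u)/u = -3*(-2 + u) = 6 - 3*u)
B = -21 (B = -3 - 2*3² = -3 - 2*9 = -3 - 1*18 = -3 - 18 = -21)
B + 3²*O(8, 6) = -21 + 3²*(6 - 3*6) = -21 + 9*(6 - 18) = -21 + 9*(-12) = -21 - 108 = -129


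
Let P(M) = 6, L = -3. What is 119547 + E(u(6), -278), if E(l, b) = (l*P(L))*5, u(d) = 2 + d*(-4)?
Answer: 118887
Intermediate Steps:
u(d) = 2 - 4*d
E(l, b) = 30*l (E(l, b) = (l*6)*5 = (6*l)*5 = 30*l)
119547 + E(u(6), -278) = 119547 + 30*(2 - 4*6) = 119547 + 30*(2 - 24) = 119547 + 30*(-22) = 119547 - 660 = 118887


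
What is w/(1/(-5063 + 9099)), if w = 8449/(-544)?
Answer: -501473/8 ≈ -62684.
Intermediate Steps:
w = -497/32 (w = 8449*(-1/544) = -497/32 ≈ -15.531)
w/(1/(-5063 + 9099)) = -497/(32*(1/(-5063 + 9099))) = -497/(32*(1/4036)) = -497/(32*1/4036) = -497/32*4036 = -501473/8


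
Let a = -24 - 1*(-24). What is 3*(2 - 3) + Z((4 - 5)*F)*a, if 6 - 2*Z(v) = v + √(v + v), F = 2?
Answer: -3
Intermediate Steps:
a = 0 (a = -24 + 24 = 0)
Z(v) = 3 - v/2 - √2*√v/2 (Z(v) = 3 - (v + √(v + v))/2 = 3 - (v + √(2*v))/2 = 3 - (v + √2*√v)/2 = 3 + (-v/2 - √2*√v/2) = 3 - v/2 - √2*√v/2)
3*(2 - 3) + Z((4 - 5)*F)*a = 3*(2 - 3) + (3 - (4 - 5)*2/2 - √2*√((4 - 5)*2)/2)*0 = 3*(-1) + (3 - (-1)*2/2 - √2*√(-1*2)/2)*0 = -3 + (3 - ½*(-2) - √2*√(-2)/2)*0 = -3 + (3 + 1 - √2*I*√2/2)*0 = -3 + (3 + 1 - I)*0 = -3 + (4 - I)*0 = -3 + 0 = -3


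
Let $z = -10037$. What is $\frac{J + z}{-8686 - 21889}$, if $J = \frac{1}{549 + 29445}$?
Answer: $\frac{301049777}{917066550} \approx 0.32827$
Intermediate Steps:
$J = \frac{1}{29994} \approx 3.334 \cdot 10^{-5}$
$\frac{J + z}{-8686 - 21889} = \frac{\frac{1}{29994} - 10037}{-8686 - 21889} = - \frac{301049777}{29994 \left(-30575\right)} = \left(- \frac{301049777}{29994}\right) \left(- \frac{1}{30575}\right) = \frac{301049777}{917066550}$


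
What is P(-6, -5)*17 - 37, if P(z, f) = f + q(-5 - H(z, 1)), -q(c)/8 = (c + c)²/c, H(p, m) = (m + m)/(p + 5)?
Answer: 1510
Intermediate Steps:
H(p, m) = 2*m/(5 + p) (H(p, m) = (2*m)/(5 + p) = 2*m/(5 + p))
q(c) = -32*c (q(c) = -8*(c + c)²/c = -8*(2*c)²/c = -8*4*c²/c = -32*c)
P(z, f) = 160 + f + 64/(5 + z) (P(z, f) = f - 32*(-5 - 2/(5 + z)) = f + (160 + 64/(5 + z)) = 160 + f + 64/(5 + z))
P(-6, -5)*17 - 37 = ((64 + (5 - 6)*(160 - 5))/(5 - 6))*17 - 37 = ((64 - 1*155)/(-1))*17 - 37 = -(64 - 155)*17 - 37 = -1*(-91)*17 - 37 = 91*17 - 37 = 1547 - 37 = 1510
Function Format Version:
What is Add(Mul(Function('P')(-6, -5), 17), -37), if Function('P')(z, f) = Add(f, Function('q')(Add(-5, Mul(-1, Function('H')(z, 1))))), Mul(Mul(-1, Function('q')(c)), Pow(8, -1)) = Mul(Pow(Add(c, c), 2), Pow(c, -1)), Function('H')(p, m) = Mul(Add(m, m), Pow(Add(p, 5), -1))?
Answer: 1510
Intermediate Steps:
Function('H')(p, m) = Mul(2, m, Pow(Add(5, p), -1)) (Function('H')(p, m) = Mul(Mul(2, m), Pow(Add(5, p), -1)) = Mul(2, m, Pow(Add(5, p), -1)))
Function('q')(c) = Mul(-32, c) (Function('q')(c) = Mul(-8, Mul(Pow(Add(c, c), 2), Pow(c, -1))) = Mul(-8, Mul(Pow(Mul(2, c), 2), Pow(c, -1))) = Mul(-8, Mul(Mul(4, Pow(c, 2)), Pow(c, -1))) = Mul(-8, Mul(4, c)) = Mul(-32, c))
Function('P')(z, f) = Add(160, f, Mul(64, Pow(Add(5, z), -1))) (Function('P')(z, f) = Add(f, Mul(-32, Add(-5, Mul(-1, Mul(2, 1, Pow(Add(5, z), -1)))))) = Add(f, Mul(-32, Add(-5, Mul(-1, Mul(2, Pow(Add(5, z), -1)))))) = Add(f, Mul(-32, Add(-5, Mul(-2, Pow(Add(5, z), -1))))) = Add(f, Add(160, Mul(64, Pow(Add(5, z), -1)))) = Add(160, f, Mul(64, Pow(Add(5, z), -1))))
Add(Mul(Function('P')(-6, -5), 17), -37) = Add(Mul(Mul(Pow(Add(5, -6), -1), Add(64, Mul(Add(5, -6), Add(160, -5)))), 17), -37) = Add(Mul(Mul(Pow(-1, -1), Add(64, Mul(-1, 155))), 17), -37) = Add(Mul(Mul(-1, Add(64, -155)), 17), -37) = Add(Mul(Mul(-1, -91), 17), -37) = Add(Mul(91, 17), -37) = Add(1547, -37) = 1510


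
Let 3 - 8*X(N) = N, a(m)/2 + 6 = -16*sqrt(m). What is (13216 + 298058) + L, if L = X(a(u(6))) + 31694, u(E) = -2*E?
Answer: 2743759/8 + 8*I*sqrt(3) ≈ 3.4297e+5 + 13.856*I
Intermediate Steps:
a(m) = -12 - 32*sqrt(m) (a(m) = -12 + 2*(-16*sqrt(m)) = -12 - 32*sqrt(m))
X(N) = 3/8 - N/8
L = 253567/8 + 8*I*sqrt(3) (L = (3/8 - (-12 - 32*2*I*sqrt(3))/8) + 31694 = (3/8 - (-12 - 64*I*sqrt(3))/8) + 31694 = (3/8 + (3/2 + 8*I*sqrt(3))) + 31694 = (15/8 + 8*I*sqrt(3)) + 31694 = 253567/8 + 8*I*sqrt(3) ≈ 31696.0 + 13.856*I)
(13216 + 298058) + L = (13216 + 298058) + (253567/8 + 8*I*sqrt(3)) = 311274 + (253567/8 + 8*I*sqrt(3)) = 2743759/8 + 8*I*sqrt(3)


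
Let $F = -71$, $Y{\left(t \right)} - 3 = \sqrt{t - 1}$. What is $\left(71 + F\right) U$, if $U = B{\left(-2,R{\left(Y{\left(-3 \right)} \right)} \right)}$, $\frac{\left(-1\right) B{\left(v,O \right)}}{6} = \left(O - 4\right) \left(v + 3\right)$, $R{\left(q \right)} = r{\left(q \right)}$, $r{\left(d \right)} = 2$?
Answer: $0$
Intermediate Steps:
$Y{\left(t \right)} = 3 + \sqrt{-1 + t}$ ($Y{\left(t \right)} = 3 + \sqrt{t - 1} = 3 + \sqrt{-1 + t}$)
$R{\left(q \right)} = 2$
$B{\left(v,O \right)} = - 6 \left(-4 + O\right) \left(3 + v\right)$ ($B{\left(v,O \right)} = - 6 \left(O - 4\right) \left(v + 3\right) = - 6 \left(-4 + O\right) \left(3 + v\right)$)
$U = 12$ ($U = 72 - 36 + 24 \left(-2\right) - 12 \left(-2\right) = 72 - 36 - 48 + 24 = 12$)
$\left(71 + F\right) U = \left(71 - 71\right) 12 = 0 \cdot 12 = 0$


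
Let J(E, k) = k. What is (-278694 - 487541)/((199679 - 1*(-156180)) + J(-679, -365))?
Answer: -766235/355494 ≈ -2.1554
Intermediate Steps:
(-278694 - 487541)/((199679 - 1*(-156180)) + J(-679, -365)) = (-278694 - 487541)/((199679 - 1*(-156180)) - 365) = -766235/((199679 + 156180) - 365) = -766235/(355859 - 365) = -766235/355494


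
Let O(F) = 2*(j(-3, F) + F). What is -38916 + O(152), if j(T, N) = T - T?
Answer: -38612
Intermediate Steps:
j(T, N) = 0
O(F) = 2*F (O(F) = 2*(0 + F) = 2*F)
-38916 + O(152) = -38916 + 2*152 = -38916 + 304 = -38612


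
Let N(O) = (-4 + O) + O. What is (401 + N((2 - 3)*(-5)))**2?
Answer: 165649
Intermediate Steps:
N(O) = -4 + 2*O
(401 + N((2 - 3)*(-5)))**2 = (401 + (-4 + 2*((2 - 3)*(-5))))**2 = (401 + (-4 + 2*(-1*(-5))))**2 = (401 + (-4 + 2*5))**2 = (401 + (-4 + 10))**2 = (401 + 6)**2 = 407**2 = 165649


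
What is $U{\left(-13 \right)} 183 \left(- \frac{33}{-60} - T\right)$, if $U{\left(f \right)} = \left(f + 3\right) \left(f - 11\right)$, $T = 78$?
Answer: $-3401604$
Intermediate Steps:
$U{\left(f \right)} = \left(-11 + f\right) \left(3 + f\right)$ ($U{\left(f \right)} = \left(3 + f\right) \left(-11 + f\right) = \left(-11 + f\right) \left(3 + f\right)$)
$U{\left(-13 \right)} 183 \left(- \frac{33}{-60} - T\right) = \left(-33 + \left(-13\right)^{2} - -104\right) 183 \left(- \frac{33}{-60} - 78\right) = \left(-33 + 169 + 104\right) 183 \left(\left(-33\right) \left(- \frac{1}{60}\right) - 78\right) = 240 \cdot 183 \left(\frac{11}{20} - 78\right) = 43920 \left(- \frac{1549}{20}\right) = -3401604$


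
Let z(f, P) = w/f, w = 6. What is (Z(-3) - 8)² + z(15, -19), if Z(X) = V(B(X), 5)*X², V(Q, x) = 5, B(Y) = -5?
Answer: 6847/5 ≈ 1369.4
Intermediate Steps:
Z(X) = 5*X²
z(f, P) = 6/f
(Z(-3) - 8)² + z(15, -19) = (5*(-3)² - 8)² + 6/15 = (5*9 - 8)² + 6*(1/15) = (45 - 8)² + ⅖ = 37² + ⅖ = 1369 + ⅖ = 6847/5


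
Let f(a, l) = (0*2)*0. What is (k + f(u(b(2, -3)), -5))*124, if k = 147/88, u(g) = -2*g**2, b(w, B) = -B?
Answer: 4557/22 ≈ 207.14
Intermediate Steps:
f(a, l) = 0 (f(a, l) = 0*0 = 0)
k = 147/88 (k = 147*(1/88) = 147/88 ≈ 1.6705)
(k + f(u(b(2, -3)), -5))*124 = (147/88 + 0)*124 = (147/88)*124 = 4557/22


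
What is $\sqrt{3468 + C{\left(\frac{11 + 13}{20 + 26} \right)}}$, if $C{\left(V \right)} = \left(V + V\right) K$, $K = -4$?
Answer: $\frac{6 \sqrt{50899}}{23} \approx 58.854$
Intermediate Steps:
$C{\left(V \right)} = - 8 V$ ($C{\left(V \right)} = \left(V + V\right) \left(-4\right) = 2 V \left(-4\right) = - 8 V$)
$\sqrt{3468 + C{\left(\frac{11 + 13}{20 + 26} \right)}} = \sqrt{3468 - 8 \frac{11 + 13}{20 + 26}} = \sqrt{3468 - 8 \cdot \frac{24}{46}} = \sqrt{3468 - 8 \cdot 24 \cdot \frac{1}{46}} = \sqrt{3468 - \frac{96}{23}} = \sqrt{\frac{79668}{23}} = \frac{6 \sqrt{50899}}{23}$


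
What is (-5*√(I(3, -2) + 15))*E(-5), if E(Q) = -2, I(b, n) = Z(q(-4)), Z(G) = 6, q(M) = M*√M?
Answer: 10*√21 ≈ 45.826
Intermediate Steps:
q(M) = M^(3/2)
I(b, n) = 6
(-5*√(I(3, -2) + 15))*E(-5) = -5*√(6 + 15)*(-2) = -5*√21*(-2) = 10*√21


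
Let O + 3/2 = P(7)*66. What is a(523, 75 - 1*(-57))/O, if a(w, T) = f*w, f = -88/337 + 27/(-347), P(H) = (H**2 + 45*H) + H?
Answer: -41458210/5726385891 ≈ -0.0072399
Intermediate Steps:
P(H) = H**2 + 46*H
f = -39635/116939 (f = -88*1/337 + 27*(-1/347) = -88/337 - 27/347 = -39635/116939 ≈ -0.33894)
a(w, T) = -39635*w/116939
O = 48969/2 (O = -3/2 + (7*(46 + 7))*66 = -3/2 + (7*53)*66 = -3/2 + 371*66 = -3/2 + 24486 = 48969/2 ≈ 24485.)
a(523, 75 - 1*(-57))/O = (-39635/116939*523)/(48969/2) = -20729105/116939*2/48969 = -41458210/5726385891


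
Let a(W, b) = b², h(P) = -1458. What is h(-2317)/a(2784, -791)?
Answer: -1458/625681 ≈ -0.0023303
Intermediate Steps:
h(-2317)/a(2784, -791) = -1458/((-791)²) = -1458/625681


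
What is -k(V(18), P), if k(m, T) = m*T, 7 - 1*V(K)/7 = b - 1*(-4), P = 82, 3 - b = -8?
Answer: 4592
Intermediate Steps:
b = 11 (b = 3 - 1*(-8) = 3 + 8 = 11)
V(K) = -56 (V(K) = 49 - 7*(11 - 1*(-4)) = 49 - 7*(11 + 4) = 49 - 7*15 = 49 - 105 = -56)
k(m, T) = T*m
-k(V(18), P) = -82*(-56) = -1*(-4592) = 4592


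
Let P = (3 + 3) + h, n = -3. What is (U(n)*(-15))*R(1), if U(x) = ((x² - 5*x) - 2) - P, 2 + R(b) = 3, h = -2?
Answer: -270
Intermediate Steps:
R(b) = 1 (R(b) = -2 + 3 = 1)
P = 4 (P = (3 + 3) - 2 = 6 - 2 = 4)
U(x) = -6 + x² - 5*x (U(x) = ((x² - 5*x) - 2) - 1*4 = (-2 + x² - 5*x) - 4 = -6 + x² - 5*x)
(U(n)*(-15))*R(1) = ((-6 + (-3)² - 5*(-3))*(-15))*1 = ((-6 + 9 + 15)*(-15))*1 = (18*(-15))*1 = -270*1 = -270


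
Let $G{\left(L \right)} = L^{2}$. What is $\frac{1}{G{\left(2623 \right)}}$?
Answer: $\frac{1}{6880129} \approx 1.4535 \cdot 10^{-7}$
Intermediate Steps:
$\frac{1}{G{\left(2623 \right)}} = \frac{1}{2623^{2}} = \frac{1}{6880129}$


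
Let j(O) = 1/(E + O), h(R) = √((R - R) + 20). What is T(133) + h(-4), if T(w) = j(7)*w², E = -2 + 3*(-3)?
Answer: -17689/4 + 2*√5 ≈ -4417.8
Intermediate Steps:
E = -11 (E = -2 - 9 = -11)
h(R) = 2*√5 (h(R) = √(0 + 20) = √20 = 2*√5)
j(O) = 1/(-11 + O)
T(w) = -w²/4 (T(w) = w²/(-11 + 7) = w²/(-4) = -w²/4)
T(133) + h(-4) = -¼*133² + 2*√5 = -¼*17689 + 2*√5 = -17689/4 + 2*√5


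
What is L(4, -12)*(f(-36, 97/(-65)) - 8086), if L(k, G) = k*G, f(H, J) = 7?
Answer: 387792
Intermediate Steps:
L(k, G) = G*k
L(4, -12)*(f(-36, 97/(-65)) - 8086) = (-12*4)*(7 - 8086) = -48*(-8079) = 387792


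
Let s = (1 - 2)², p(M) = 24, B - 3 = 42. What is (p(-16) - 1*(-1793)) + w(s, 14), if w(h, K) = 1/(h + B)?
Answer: 83583/46 ≈ 1817.0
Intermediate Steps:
B = 45 (B = 3 + 42 = 45)
s = 1 (s = (-1)² = 1)
w(h, K) = 1/(45 + h) (w(h, K) = 1/(h + 45) = 1/(45 + h))
(p(-16) - 1*(-1793)) + w(s, 14) = (24 - 1*(-1793)) + 1/(45 + 1) = (24 + 1793) + 1/46 = 1817 + 1/46 = 83583/46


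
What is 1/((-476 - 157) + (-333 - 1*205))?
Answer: -1/1171 ≈ -0.00085397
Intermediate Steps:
1/((-476 - 157) + (-333 - 1*205)) = 1/(-633 + (-333 - 205)) = 1/(-633 - 538) = 1/(-1171) = -1/1171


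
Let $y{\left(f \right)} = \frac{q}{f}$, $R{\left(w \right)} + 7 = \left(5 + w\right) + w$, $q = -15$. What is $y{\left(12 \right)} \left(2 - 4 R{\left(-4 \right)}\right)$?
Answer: $- \frac{105}{2} \approx -52.5$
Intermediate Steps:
$R{\left(w \right)} = -2 + 2 w$ ($R{\left(w \right)} = -7 + \left(\left(5 + w\right) + w\right) = -7 + \left(5 + 2 w\right) = -2 + 2 w$)
$y{\left(f \right)} = - \frac{15}{f}$
$y{\left(12 \right)} \left(2 - 4 R{\left(-4 \right)}\right) = - \frac{15}{12} \left(2 - 4 \left(-2 + 2 \left(-4\right)\right)\right) = \left(-15\right) \frac{1}{12} \left(2 - 4 \left(-2 - 8\right)\right) = - \frac{5 \left(2 - -40\right)}{4} = - \frac{5 \left(2 + 40\right)}{4} = \left(- \frac{5}{4}\right) 42 = - \frac{105}{2}$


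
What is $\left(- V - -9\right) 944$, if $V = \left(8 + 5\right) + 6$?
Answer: $-9440$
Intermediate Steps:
$V = 19$ ($V = 13 + 6 = 19$)
$\left(- V - -9\right) 944 = \left(\left(-1\right) 19 - -9\right) 944 = \left(-19 + 9\right) 944 = \left(-10\right) 944 = -9440$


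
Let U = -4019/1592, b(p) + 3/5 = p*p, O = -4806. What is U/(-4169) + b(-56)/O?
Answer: -51976212463/79744131720 ≈ -0.65179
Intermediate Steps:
b(p) = -3/5 + p**2 (b(p) = -3/5 + p*p = -3/5 + p**2)
U = -4019/1592 (U = -4019*1/1592 = -4019/1592 ≈ -2.5245)
U/(-4169) + b(-56)/O = -4019/1592/(-4169) + (-3/5 + (-56)**2)/(-4806) = -4019/1592*(-1/4169) + (-3/5 + 3136)*(-1/4806) = 4019/6637048 + (15677/5)*(-1/4806) = 4019/6637048 - 15677/24030 = -51976212463/79744131720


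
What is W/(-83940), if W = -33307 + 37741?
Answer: -739/13990 ≈ -0.052823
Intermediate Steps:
W = 4434
W/(-83940) = 4434/(-83940) = 4434*(-1/83940) = -739/13990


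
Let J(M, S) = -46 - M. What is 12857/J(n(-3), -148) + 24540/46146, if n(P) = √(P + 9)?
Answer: -2269998351/8114005 + 12857*√6/2110 ≈ -264.84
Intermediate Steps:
n(P) = √(9 + P)
12857/J(n(-3), -148) + 24540/46146 = 12857/(-46 - √(9 - 3)) + 24540/46146 = 12857/(-46 - √6) + 24540*(1/46146) = 12857/(-46 - √6) + 4090/7691 = 4090/7691 + 12857/(-46 - √6)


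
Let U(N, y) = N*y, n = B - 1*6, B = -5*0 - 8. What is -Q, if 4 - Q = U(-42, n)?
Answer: 584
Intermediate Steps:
B = -8 (B = 0 - 8 = -8)
n = -14 (n = -8 - 1*6 = -8 - 6 = -14)
Q = -584 (Q = 4 - (-42)*(-14) = 4 - 1*588 = 4 - 588 = -584)
-Q = -1*(-584) = 584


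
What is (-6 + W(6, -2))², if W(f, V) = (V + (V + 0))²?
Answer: 100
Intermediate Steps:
W(f, V) = 4*V² (W(f, V) = (V + V)² = (2*V)² = 4*V²)
(-6 + W(6, -2))² = (-6 + 4*(-2)²)² = (-6 + 4*4)² = (-6 + 16)² = 10² = 100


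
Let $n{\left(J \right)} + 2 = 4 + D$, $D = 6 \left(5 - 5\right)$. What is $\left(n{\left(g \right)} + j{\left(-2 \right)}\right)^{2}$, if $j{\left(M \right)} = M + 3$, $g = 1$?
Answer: $9$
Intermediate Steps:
$D = 0$ ($D = 6 \cdot 0 = 0$)
$j{\left(M \right)} = 3 + M$
$n{\left(J \right)} = 2$ ($n{\left(J \right)} = -2 + \left(4 + 0\right) = -2 + 4 = 2$)
$\left(n{\left(g \right)} + j{\left(-2 \right)}\right)^{2} = \left(2 + \left(3 - 2\right)\right)^{2} = \left(2 + 1\right)^{2} = 3^{2} = 9$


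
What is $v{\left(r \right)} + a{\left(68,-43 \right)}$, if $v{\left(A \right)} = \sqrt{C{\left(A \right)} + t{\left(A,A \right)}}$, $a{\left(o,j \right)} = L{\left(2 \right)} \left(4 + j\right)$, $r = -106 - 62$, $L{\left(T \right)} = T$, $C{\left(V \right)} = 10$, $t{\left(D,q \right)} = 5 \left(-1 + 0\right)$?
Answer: $-78 + \sqrt{5} \approx -75.764$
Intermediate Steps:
$t{\left(D,q \right)} = -5$ ($t{\left(D,q \right)} = 5 \left(-1\right) = -5$)
$r = -168$
$a{\left(o,j \right)} = 8 + 2 j$ ($a{\left(o,j \right)} = 2 \left(4 + j\right) = 8 + 2 j$)
$v{\left(A \right)} = \sqrt{5}$ ($v{\left(A \right)} = \sqrt{10 - 5} = \sqrt{5}$)
$v{\left(r \right)} + a{\left(68,-43 \right)} = \sqrt{5} + \left(8 + 2 \left(-43\right)\right) = \sqrt{5} + \left(8 - 86\right) = \sqrt{5} - 78 = -78 + \sqrt{5}$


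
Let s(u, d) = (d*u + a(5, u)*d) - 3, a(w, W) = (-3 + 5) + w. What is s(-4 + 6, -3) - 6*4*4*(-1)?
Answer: 66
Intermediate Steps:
a(w, W) = 2 + w
s(u, d) = -3 + 7*d + d*u (s(u, d) = (d*u + (2 + 5)*d) - 3 = (d*u + 7*d) - 3 = (7*d + d*u) - 3 = -3 + 7*d + d*u)
s(-4 + 6, -3) - 6*4*4*(-1) = (-3 + 7*(-3) - 3*(-4 + 6)) - 6*4*4*(-1) = (-3 - 21 - 3*2) - 96*(-1) = (-3 - 21 - 6) - 6*(-16) = -30 + 96 = 66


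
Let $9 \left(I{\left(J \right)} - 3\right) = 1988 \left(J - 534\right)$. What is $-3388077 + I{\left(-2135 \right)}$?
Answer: $- \frac{35798638}{9} \approx -3.9776 \cdot 10^{6}$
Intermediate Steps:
$I{\left(J \right)} = - \frac{353855}{3} + \frac{1988 J}{9}$ ($I{\left(J \right)} = 3 + \frac{1988 \left(J - 534\right)}{9} = 3 + \frac{1988 \left(-534 + J\right)}{9} = 3 + \frac{-1061592 + 1988 J}{9} = 3 + \left(- \frac{353864}{3} + \frac{1988 J}{9}\right) = - \frac{353855}{3} + \frac{1988 J}{9}$)
$-3388077 + I{\left(-2135 \right)} = -3388077 + \left(- \frac{353855}{3} + \frac{1988}{9} \left(-2135\right)\right) = -3388077 - \frac{5305945}{9} = - \frac{35798638}{9}$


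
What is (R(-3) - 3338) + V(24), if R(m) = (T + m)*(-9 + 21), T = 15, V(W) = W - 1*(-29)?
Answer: -3141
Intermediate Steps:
V(W) = 29 + W (V(W) = W + 29 = 29 + W)
R(m) = 180 + 12*m (R(m) = (15 + m)*(-9 + 21) = (15 + m)*12 = 180 + 12*m)
(R(-3) - 3338) + V(24) = ((180 + 12*(-3)) - 3338) + (29 + 24) = ((180 - 36) - 3338) + 53 = (144 - 3338) + 53 = -3194 + 53 = -3141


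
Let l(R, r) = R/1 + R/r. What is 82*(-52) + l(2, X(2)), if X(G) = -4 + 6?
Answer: -4261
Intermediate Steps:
X(G) = 2
l(R, r) = R + R/r (l(R, r) = R*1 + R/r = R + R/r)
82*(-52) + l(2, X(2)) = 82*(-52) + (2 + 2/2) = -4264 + (2 + 2*(½)) = -4264 + (2 + 1) = -4264 + 3 = -4261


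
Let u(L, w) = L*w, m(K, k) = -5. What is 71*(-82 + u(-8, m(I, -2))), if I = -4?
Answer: -2982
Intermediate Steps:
71*(-82 + u(-8, m(I, -2))) = 71*(-82 - 8*(-5)) = 71*(-82 + 40) = 71*(-42) = -2982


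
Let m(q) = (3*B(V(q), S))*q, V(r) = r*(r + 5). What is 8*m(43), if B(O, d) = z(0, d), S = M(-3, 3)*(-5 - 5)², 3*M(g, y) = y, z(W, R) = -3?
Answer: -3096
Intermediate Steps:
M(g, y) = y/3
V(r) = r*(5 + r)
S = 100 (S = ((⅓)*3)*(-5 - 5)² = 1*(-10)² = 1*100 = 100)
B(O, d) = -3
m(q) = -9*q (m(q) = (3*(-3))*q = -9*q)
8*m(43) = 8*(-9*43) = 8*(-387) = -3096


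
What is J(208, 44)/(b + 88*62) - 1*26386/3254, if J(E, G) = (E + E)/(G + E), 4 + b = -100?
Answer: -556024220/68573169 ≈ -8.1085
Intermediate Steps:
b = -104 (b = -4 - 100 = -104)
J(E, G) = 2*E/(E + G) (J(E, G) = (2*E)/(E + G) = 2*E/(E + G))
J(208, 44)/(b + 88*62) - 1*26386/3254 = (2*208/(208 + 44))/(-104 + 88*62) - 1*26386/3254 = (2*208/252)/(-104 + 5456) - 26386*1/3254 = (2*208*(1/252))/5352 - 13193/1627 = (104/63)*(1/5352) - 13193/1627 = 13/42147 - 13193/1627 = -556024220/68573169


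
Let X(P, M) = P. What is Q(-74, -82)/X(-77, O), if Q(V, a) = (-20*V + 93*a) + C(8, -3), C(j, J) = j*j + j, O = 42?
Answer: 6074/77 ≈ 78.883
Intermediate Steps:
C(j, J) = j + j² (C(j, J) = j² + j = j + j²)
Q(V, a) = 72 - 20*V + 93*a (Q(V, a) = (-20*V + 93*a) + 8*(1 + 8) = (-20*V + 93*a) + 8*9 = (-20*V + 93*a) + 72 = 72 - 20*V + 93*a)
Q(-74, -82)/X(-77, O) = (72 - 20*(-74) + 93*(-82))/(-77) = (72 + 1480 - 7626)*(-1/77) = -6074*(-1/77) = 6074/77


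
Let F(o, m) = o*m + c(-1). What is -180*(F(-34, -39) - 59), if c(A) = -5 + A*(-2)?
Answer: -227520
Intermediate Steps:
c(A) = -5 - 2*A
F(o, m) = -3 + m*o (F(o, m) = o*m + (-5 - 2*(-1)) = m*o + (-5 + 2) = m*o - 3 = -3 + m*o)
-180*(F(-34, -39) - 59) = -180*((-3 - 39*(-34)) - 59) = -180*((-3 + 1326) - 59) = -180*(1323 - 59) = -180*1264 = -227520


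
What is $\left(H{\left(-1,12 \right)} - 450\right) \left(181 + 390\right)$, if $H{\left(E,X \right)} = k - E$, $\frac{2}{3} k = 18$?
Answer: $-240962$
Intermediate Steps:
$k = 27$ ($k = \frac{3}{2} \cdot 18 = 27$)
$H{\left(E,X \right)} = 27 - E$
$\left(H{\left(-1,12 \right)} - 450\right) \left(181 + 390\right) = \left(\left(27 - -1\right) - 450\right) \left(181 + 390\right) = \left(\left(27 + 1\right) - 450\right) 571 = \left(28 - 450\right) 571 = \left(-422\right) 571 = -240962$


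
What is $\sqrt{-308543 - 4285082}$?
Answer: $5 i \sqrt{183745} \approx 2143.3 i$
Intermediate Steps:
$\sqrt{-308543 - 4285082} = \sqrt{-4593625} = 5 i \sqrt{183745}$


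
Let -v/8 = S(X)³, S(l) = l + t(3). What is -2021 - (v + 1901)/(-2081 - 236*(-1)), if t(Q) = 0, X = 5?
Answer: -3727844/1845 ≈ -2020.5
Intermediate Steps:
S(l) = l (S(l) = l + 0 = l)
v = -1000 (v = -8*5³ = -8*125 = -1000)
-2021 - (v + 1901)/(-2081 - 236*(-1)) = -2021 - (-1000 + 1901)/(-2081 - 236*(-1)) = -2021 - 901/(-2081 + 236) = -2021 - 901/(-1845) = -2021 - 901*(-1)/1845 = -2021 - 1*(-901/1845) = -2021 + 901/1845 = -3727844/1845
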